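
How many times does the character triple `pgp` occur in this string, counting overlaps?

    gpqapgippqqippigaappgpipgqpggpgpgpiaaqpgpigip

Sliding a length-3 window over the 45 characters (43 positions):
  position 20–22: pgp
  position 30–32: pgp
  position 32–34: pgp
  position 39–41: pgp

4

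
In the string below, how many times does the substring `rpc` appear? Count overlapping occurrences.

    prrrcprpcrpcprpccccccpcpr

3

Sliding a length-3 window over the 25 characters (23 positions):
  position 7–9: rpc
  position 10–12: rpc
  position 14–16: rpc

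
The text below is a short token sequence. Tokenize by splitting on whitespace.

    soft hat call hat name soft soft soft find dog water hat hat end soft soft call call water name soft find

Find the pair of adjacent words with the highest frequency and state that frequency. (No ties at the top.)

Bigram frequencies (highest first):
  soft soft: 3
  name soft: 2
  soft find: 2
  soft hat: 1
  hat call: 1
  call hat: 1
  … (11 more, each ≤ 1)

"soft soft", 3 times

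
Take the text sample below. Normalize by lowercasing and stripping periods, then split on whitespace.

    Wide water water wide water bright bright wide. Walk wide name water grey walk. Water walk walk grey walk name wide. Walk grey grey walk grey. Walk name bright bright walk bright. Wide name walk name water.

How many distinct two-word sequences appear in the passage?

23

37 tokens → 36 bigram windows in total.
Repeated bigrams (each contributes count−1 duplicates):
  grey walk: 4
  walk grey: 3
  walk name: 3
  bright bright: 2
  bright wide: 2
  name water: 2
  wide name: 2
  wide walk: 2
  … (1 more repeated)
13 duplicate windows → 36 − 13 = 23 distinct.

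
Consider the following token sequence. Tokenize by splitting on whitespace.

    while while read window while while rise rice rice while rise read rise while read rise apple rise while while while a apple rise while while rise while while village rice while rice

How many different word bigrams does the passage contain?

18

33 tokens → 32 bigram windows in total.
Repeated bigrams (each contributes count−1 duplicates):
  while while: 6
  rise while: 4
  while rise: 3
  apple rise: 2
  read rise: 2
  rice while: 2
  while read: 2
14 duplicate windows → 32 − 14 = 18 distinct.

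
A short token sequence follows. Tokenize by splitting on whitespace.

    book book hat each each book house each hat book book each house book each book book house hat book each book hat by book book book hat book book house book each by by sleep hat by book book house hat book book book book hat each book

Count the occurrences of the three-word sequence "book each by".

1

Scanning the 47 overlapping trigram windows for "book each by":
  position 32–34: book each by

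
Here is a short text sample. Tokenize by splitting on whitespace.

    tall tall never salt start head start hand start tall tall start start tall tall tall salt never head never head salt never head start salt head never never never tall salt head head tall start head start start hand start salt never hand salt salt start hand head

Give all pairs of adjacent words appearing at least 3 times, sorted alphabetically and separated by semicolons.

head start; never head; salt never; start hand; tall tall

Bigram counts meeting the condition (at least 3 times):
  head start: 3
  never head: 3
  salt never: 3
  start hand: 3
  tall tall: 4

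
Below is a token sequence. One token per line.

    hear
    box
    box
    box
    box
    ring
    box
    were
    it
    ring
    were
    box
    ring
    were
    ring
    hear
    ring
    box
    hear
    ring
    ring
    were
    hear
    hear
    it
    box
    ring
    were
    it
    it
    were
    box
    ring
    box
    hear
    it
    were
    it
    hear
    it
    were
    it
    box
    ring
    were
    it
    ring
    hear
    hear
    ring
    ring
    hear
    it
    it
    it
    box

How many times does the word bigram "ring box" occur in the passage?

3

Scanning the 55 overlapping bigram windows for "ring box":
  position 6–7: ring box
  position 17–18: ring box
  position 33–34: ring box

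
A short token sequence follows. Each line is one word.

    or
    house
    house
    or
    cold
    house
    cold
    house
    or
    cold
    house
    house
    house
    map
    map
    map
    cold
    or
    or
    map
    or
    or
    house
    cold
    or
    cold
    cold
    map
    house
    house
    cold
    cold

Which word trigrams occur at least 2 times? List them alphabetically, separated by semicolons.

Trigram counts meeting the condition (at least 2 times):
  house or cold: 2
  or cold house: 2

house or cold; or cold house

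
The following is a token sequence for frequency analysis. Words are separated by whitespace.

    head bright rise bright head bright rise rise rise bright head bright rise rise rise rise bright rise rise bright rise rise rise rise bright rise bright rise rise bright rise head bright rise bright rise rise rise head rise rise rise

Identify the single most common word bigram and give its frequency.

"rise rise", 14 times

Bigram frequencies (highest first):
  rise rise: 14
  bright rise: 10
  rise bright: 8
  head bright: 4
  bright head: 2
  rise head: 2
  … (1 more, each ≤ 1)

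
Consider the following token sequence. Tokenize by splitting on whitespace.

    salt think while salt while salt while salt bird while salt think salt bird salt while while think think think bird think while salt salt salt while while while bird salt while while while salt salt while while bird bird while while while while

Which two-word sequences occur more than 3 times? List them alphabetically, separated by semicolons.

salt while; while salt; while while

Bigram counts meeting the condition (more than 3 times):
  salt while: 6
  while salt: 6
  while while: 9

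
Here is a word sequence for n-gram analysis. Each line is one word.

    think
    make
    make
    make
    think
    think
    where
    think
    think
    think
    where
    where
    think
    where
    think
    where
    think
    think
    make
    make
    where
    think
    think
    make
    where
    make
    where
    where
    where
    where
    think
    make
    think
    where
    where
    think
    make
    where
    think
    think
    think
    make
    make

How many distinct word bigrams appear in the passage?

9

43 tokens → 42 bigram windows in total.
Repeated bigrams (each contributes count−1 duplicates):
  where think: 8
  think think: 7
  think make: 6
  think where: 5
  where where: 5
  make make: 4
  make where: 4
  make think: 2
33 duplicate windows → 42 − 33 = 9 distinct.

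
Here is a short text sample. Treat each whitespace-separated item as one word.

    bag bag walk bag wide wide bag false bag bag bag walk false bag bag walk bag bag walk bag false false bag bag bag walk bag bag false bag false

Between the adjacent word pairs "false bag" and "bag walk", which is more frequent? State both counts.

"bag walk" (5 vs 4)

"false bag": 4 occurrences
"bag walk": 5 occurrences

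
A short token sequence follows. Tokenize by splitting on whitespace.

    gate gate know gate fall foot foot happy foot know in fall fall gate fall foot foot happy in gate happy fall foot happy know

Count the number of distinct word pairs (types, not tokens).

18

25 tokens → 24 bigram windows in total.
Repeated bigrams (each contributes count−1 duplicates):
  fall foot: 3
  foot happy: 3
  foot foot: 2
  gate fall: 2
6 duplicate windows → 24 − 6 = 18 distinct.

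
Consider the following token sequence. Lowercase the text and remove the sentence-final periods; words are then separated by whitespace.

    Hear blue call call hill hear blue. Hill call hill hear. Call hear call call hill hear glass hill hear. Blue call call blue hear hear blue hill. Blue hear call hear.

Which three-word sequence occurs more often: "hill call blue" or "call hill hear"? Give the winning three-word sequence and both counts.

"hill call blue": 0 occurrences
"call hill hear": 3 occurrences

"call hill hear" (3 vs 0)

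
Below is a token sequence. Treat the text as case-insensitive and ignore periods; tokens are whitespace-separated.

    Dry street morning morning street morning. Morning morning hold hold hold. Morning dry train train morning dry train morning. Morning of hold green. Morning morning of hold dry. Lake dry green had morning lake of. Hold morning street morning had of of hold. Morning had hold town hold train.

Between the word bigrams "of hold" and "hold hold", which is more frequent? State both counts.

"of hold" (4 vs 2)

"of hold": 4 occurrences
"hold hold": 2 occurrences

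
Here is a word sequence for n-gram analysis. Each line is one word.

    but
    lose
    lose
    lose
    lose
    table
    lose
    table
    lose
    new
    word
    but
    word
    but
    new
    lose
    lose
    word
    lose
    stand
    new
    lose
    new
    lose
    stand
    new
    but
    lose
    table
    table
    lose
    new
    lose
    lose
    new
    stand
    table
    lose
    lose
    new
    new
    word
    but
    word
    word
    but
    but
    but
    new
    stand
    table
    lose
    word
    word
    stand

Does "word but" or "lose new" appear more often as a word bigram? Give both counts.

"word but": 4 occurrences
"lose new": 5 occurrences

"lose new" (5 vs 4)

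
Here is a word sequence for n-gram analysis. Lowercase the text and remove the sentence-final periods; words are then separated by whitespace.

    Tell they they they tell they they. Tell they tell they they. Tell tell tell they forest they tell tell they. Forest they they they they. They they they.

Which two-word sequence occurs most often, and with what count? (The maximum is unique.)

"they they", 10 times

Bigram frequencies (highest first):
  they they: 10
  tell they: 6
  they tell: 5
  tell tell: 3
  they forest: 2
  forest they: 2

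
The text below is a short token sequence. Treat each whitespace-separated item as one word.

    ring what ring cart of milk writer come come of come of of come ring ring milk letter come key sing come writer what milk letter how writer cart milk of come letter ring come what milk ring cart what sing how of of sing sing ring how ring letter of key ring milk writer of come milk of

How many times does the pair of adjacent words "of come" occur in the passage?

4

Scanning the 58 overlapping bigram windows for "of come":
  position 10–11: of come
  position 13–14: of come
  position 31–32: of come
  position 56–57: of come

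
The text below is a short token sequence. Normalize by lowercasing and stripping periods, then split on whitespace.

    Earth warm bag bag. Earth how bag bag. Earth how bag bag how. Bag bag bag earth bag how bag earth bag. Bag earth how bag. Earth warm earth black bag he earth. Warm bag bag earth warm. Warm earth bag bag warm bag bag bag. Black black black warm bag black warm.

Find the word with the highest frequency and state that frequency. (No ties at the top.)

"bag", 23 times

Unigram frequencies (highest first):
  bag: 23
  earth: 11
  warm: 8
  how: 5
  black: 5
  he: 1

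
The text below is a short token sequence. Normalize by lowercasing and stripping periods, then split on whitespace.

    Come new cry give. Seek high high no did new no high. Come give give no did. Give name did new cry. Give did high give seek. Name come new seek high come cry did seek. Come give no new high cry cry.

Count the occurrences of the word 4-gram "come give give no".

1

Scanning the 40 overlapping 4-gram windows for "come give give no":
  position 13–16: come give give no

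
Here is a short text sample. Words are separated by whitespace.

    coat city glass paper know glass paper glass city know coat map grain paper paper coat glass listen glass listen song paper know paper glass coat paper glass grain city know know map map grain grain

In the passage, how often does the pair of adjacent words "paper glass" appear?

3

Scanning the 35 overlapping bigram windows for "paper glass":
  position 7–8: paper glass
  position 24–25: paper glass
  position 27–28: paper glass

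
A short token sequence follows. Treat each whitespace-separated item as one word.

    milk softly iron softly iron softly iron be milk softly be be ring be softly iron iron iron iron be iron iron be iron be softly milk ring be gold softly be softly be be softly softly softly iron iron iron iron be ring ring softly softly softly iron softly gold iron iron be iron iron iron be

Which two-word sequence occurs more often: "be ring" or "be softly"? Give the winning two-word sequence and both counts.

"be ring": 2 occurrences
"be softly": 4 occurrences

"be softly" (4 vs 2)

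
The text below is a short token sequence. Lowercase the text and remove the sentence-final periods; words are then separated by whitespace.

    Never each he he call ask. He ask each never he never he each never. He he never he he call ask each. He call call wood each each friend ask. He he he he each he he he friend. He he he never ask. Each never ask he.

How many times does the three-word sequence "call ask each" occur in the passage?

1

Scanning the 47 overlapping trigram windows for "call ask each":
  position 21–23: call ask each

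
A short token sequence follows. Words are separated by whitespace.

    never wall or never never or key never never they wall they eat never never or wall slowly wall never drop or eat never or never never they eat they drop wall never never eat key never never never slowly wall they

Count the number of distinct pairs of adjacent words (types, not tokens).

25

42 tokens → 41 bigram windows in total.
Repeated bigrams (each contributes count−1 duplicates):
  never never: 7
  never or: 3
  eat never: 2
  key never: 2
  never they: 2
  or never: 2
  slowly wall: 2
  they eat: 2
  … (2 more repeated)
16 duplicate windows → 41 − 16 = 25 distinct.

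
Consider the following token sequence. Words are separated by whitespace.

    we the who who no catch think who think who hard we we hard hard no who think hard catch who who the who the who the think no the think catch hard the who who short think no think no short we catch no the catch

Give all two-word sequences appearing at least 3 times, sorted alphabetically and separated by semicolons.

Bigram counts meeting the condition (at least 3 times):
  the who: 4
  think no: 3
  who the: 3
  who who: 3

the who; think no; who the; who who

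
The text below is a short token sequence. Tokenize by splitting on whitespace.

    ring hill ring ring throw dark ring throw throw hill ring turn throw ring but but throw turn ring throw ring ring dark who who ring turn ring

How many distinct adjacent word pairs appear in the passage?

28 tokens → 27 bigram windows in total.
Repeated bigrams (each contributes count−1 duplicates):
  ring throw: 3
  hill ring: 2
  ring ring: 2
  ring turn: 2
  throw ring: 2
  turn ring: 2
7 duplicate windows → 27 − 7 = 20 distinct.

20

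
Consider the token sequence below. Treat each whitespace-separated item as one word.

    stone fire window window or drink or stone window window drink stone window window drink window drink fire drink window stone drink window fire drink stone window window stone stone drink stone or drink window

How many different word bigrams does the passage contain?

35 tokens → 34 bigram windows in total.
Repeated bigrams (each contributes count−1 duplicates):
  drink window: 4
  window window: 4
  drink stone: 3
  stone window: 3
  window drink: 3
  fire drink: 2
  or drink: 2
  stone drink: 2
  … (1 more repeated)
16 duplicate windows → 34 − 16 = 18 distinct.

18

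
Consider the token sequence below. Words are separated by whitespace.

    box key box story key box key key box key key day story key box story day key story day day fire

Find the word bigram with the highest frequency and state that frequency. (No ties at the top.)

"key box", 4 times

Bigram frequencies (highest first):
  key box: 4
  box key: 3
  box story: 2
  story key: 2
  key key: 2
  story day: 2
  … (6 more, each ≤ 1)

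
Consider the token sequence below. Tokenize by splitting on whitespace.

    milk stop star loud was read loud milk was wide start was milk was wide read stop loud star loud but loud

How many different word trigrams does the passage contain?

22 tokens → 20 trigram windows in total.
Repeated trigrams (each contributes count−1 duplicates):
  milk was wide: 2
1 duplicate windows → 20 − 1 = 19 distinct.

19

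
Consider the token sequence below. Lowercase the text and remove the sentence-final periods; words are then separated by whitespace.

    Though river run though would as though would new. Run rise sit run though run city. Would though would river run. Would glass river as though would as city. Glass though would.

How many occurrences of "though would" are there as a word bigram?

Scanning the 31 overlapping bigram windows for "though would":
  position 4–5: though would
  position 7–8: though would
  position 18–19: though would
  position 26–27: though would
  position 31–32: though would

5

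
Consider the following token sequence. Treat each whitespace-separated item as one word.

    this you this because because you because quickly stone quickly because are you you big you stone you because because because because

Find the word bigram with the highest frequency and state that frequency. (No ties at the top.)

"because because", 4 times

Bigram frequencies (highest first):
  because because: 4
  you because: 2
  this you: 1
  you this: 1
  this because: 1
  because you: 1
  … (11 more, each ≤ 1)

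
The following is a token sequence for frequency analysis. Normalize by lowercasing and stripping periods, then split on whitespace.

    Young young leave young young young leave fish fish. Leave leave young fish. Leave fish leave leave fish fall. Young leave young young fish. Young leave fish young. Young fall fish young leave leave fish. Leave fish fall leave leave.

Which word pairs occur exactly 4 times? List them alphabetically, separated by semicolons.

Bigram counts meeting the condition (exactly 4 times):
  fish leave: 4
  leave leave: 4

fish leave; leave leave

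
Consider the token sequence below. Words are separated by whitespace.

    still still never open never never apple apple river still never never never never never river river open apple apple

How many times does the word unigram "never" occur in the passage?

Scanning the 20 tokens for "never":
  position 3: never
  position 5: never
  position 6: never
  position 11: never
  position 12: never
  position 13: never
  position 14: never
  position 15: never

8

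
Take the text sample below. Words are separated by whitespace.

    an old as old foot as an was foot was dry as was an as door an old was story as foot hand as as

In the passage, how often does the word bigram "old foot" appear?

Scanning the 24 overlapping bigram windows for "old foot":
  position 4–5: old foot

1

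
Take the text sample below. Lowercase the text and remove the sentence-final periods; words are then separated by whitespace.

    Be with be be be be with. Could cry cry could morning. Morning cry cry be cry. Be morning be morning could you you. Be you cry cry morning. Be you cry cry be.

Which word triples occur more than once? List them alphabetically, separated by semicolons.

be be be; be you cry; cry cry be; you cry cry

Trigram counts meeting the condition (more than once):
  be be be: 2
  be you cry: 2
  cry cry be: 2
  you cry cry: 2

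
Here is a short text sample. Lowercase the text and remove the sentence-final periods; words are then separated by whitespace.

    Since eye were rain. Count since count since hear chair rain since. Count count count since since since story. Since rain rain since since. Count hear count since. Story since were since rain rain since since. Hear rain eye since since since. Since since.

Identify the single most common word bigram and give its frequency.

Bigram frequencies (highest first):
  since since: 8
  count since: 4
  since count: 3
  rain since: 3
  since hear: 2
  count count: 2
  … (17 more, each ≤ 2)

"since since", 8 times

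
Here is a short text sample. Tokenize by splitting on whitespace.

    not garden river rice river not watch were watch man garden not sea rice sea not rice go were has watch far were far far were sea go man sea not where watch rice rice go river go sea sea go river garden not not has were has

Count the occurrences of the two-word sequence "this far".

Scanning the 47 overlapping bigram windows for "this far":
  (none found)

0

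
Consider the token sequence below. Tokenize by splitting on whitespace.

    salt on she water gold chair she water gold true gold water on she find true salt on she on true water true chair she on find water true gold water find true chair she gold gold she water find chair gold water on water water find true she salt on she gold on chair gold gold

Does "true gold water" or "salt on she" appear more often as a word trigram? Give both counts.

"true gold water": 2 occurrences
"salt on she": 3 occurrences

"salt on she" (3 vs 2)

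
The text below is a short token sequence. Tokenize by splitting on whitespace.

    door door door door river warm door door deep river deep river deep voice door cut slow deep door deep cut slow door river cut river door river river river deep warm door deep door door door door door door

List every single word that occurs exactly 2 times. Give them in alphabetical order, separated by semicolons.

Unigram counts meeting the condition (exactly 2 times):
  slow: 2
  warm: 2

slow; warm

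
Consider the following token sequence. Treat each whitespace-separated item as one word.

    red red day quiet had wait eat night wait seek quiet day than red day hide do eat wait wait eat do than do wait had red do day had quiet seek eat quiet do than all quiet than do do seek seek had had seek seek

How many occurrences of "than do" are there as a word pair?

2

Scanning the 46 overlapping bigram windows for "than do":
  position 23–24: than do
  position 39–40: than do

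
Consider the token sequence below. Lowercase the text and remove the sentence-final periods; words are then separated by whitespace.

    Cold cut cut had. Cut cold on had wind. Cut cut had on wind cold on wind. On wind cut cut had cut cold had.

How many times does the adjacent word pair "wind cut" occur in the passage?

2

Scanning the 24 overlapping bigram windows for "wind cut":
  position 9–10: wind cut
  position 19–20: wind cut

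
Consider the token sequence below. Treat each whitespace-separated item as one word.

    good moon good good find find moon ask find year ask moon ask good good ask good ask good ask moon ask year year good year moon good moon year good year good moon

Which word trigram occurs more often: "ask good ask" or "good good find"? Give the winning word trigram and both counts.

"ask good ask": 2 occurrences
"good good find": 1 occurrence

"ask good ask" (2 vs 1)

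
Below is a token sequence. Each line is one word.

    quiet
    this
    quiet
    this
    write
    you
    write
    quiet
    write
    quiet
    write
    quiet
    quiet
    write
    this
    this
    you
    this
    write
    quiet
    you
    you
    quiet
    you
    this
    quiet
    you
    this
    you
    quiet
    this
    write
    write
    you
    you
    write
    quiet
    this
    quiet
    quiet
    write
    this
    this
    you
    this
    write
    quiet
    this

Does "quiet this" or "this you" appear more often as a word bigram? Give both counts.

"quiet this" (5 vs 3)

"quiet this": 5 occurrences
"this you": 3 occurrences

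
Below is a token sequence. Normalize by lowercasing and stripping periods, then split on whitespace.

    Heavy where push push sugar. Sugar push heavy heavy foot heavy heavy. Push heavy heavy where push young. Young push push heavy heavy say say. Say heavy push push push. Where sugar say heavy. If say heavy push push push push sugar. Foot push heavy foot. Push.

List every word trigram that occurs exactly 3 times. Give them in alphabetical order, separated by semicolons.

push heavy heavy; push push push

Trigram counts meeting the condition (exactly 3 times):
  push heavy heavy: 3
  push push push: 3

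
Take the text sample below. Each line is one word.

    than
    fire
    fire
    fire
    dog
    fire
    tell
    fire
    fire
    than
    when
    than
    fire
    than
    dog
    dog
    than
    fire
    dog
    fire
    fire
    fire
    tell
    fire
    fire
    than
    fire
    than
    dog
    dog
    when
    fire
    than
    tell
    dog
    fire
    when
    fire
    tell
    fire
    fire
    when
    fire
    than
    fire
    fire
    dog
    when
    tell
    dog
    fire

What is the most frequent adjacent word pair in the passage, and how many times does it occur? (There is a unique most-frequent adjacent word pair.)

Bigram frequencies (highest first):
  fire fire: 8
  fire than: 6
  than fire: 5
  dog fire: 4
  fire dog: 3
  fire tell: 3
  … (12 more, each ≤ 3)

"fire fire", 8 times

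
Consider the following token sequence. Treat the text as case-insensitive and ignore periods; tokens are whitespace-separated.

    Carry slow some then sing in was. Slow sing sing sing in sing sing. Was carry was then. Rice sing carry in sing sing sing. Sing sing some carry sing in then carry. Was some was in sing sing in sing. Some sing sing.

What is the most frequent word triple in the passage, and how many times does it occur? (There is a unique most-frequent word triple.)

"sing sing sing", 4 times

Trigram frequencies (highest first):
  sing sing sing: 4
  in sing sing: 3
  sing sing in: 2
  sing in sing: 2
  carry slow some: 1
  slow some then: 1
  … (29 more, each ≤ 1)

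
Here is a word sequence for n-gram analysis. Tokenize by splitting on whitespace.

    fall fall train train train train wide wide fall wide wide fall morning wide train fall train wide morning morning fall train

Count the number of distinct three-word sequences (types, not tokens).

22 tokens → 20 trigram windows in total.
Repeated trigrams (each contributes count−1 duplicates):
  train train train: 2
  wide wide fall: 2
2 duplicate windows → 20 − 2 = 18 distinct.

18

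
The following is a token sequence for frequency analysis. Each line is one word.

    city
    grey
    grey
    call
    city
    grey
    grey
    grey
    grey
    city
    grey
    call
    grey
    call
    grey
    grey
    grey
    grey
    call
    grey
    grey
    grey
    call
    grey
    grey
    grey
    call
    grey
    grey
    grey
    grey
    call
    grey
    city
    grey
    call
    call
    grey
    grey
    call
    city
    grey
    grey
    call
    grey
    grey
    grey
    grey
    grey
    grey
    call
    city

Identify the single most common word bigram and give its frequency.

"grey grey", 21 times

Bigram frequencies (highest first):
  grey grey: 21
  grey call: 11
  call grey: 8
  city grey: 5
  call city: 3
  grey city: 2
  … (1 more, each ≤ 1)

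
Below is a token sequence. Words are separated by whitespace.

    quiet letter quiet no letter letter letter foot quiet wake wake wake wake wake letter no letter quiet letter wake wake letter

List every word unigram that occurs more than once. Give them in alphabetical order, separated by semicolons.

letter; no; quiet; wake

Unigram counts meeting the condition (more than once):
  letter: 8
  no: 2
  quiet: 4
  wake: 7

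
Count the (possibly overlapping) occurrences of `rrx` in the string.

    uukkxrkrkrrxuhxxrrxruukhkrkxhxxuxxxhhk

Sliding a length-3 window over the 38 characters (36 positions):
  position 10–12: rrx
  position 17–19: rrx

2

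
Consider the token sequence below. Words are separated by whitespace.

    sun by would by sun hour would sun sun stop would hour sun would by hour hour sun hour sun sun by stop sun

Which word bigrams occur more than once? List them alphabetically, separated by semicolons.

Bigram counts meeting the condition (more than once):
  hour sun: 3
  sun by: 2
  sun hour: 2
  sun sun: 2
  would by: 2

hour sun; sun by; sun hour; sun sun; would by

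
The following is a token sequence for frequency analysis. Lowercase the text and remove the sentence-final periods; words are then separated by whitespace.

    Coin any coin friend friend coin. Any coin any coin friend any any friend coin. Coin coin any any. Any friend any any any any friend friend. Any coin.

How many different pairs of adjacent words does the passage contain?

9

29 tokens → 28 bigram windows in total.
Repeated bigrams (each contributes count−1 duplicates):
  any any: 6
  any coin: 4
  coin any: 4
  any friend: 3
  friend any: 3
  coin coin: 2
  coin friend: 2
  friend coin: 2
  … (1 more repeated)
19 duplicate windows → 28 − 19 = 9 distinct.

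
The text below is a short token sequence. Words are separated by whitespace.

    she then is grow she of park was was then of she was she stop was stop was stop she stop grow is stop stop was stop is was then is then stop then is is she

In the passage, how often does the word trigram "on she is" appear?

Scanning the 35 overlapping trigram windows for "on she is":
  (none found)

0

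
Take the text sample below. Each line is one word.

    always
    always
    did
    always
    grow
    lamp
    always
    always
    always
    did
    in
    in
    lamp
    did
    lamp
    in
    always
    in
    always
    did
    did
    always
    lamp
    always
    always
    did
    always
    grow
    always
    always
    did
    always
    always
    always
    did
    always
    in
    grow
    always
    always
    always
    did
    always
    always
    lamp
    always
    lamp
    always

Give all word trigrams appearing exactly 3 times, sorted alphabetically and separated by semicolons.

always always always; always lamp always

Trigram counts meeting the condition (exactly 3 times):
  always always always: 3
  always lamp always: 3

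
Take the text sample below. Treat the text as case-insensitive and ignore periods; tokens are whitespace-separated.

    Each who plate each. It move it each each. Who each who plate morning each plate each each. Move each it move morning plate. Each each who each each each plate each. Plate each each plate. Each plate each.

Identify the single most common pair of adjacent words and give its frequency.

"plate each", 7 times

Bigram frequencies (highest first):
  plate each: 7
  each each: 6
  each plate: 5
  each who: 4
  who plate: 2
  each it: 2
  … (10 more, each ≤ 2)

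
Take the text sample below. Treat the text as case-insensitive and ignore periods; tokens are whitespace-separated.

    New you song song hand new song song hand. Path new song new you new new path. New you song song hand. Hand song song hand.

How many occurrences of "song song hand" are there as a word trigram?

4

Scanning the 24 overlapping trigram windows for "song song hand":
  position 3–5: song song hand
  position 7–9: song song hand
  position 20–22: song song hand
  position 24–26: song song hand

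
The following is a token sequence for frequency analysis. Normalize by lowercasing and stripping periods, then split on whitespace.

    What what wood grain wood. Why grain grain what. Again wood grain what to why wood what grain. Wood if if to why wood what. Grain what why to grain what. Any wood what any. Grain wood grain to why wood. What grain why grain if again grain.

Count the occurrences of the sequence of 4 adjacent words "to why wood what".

Scanning the 45 overlapping 4-gram windows for "to why wood what":
  position 14–17: to why wood what
  position 22–25: to why wood what
  position 39–42: to why wood what

3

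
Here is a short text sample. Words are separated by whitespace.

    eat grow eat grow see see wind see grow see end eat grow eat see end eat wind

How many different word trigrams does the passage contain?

14

18 tokens → 16 trigram windows in total.
Repeated trigrams (each contributes count−1 duplicates):
  eat grow eat: 2
  see end eat: 2
2 duplicate windows → 16 − 2 = 14 distinct.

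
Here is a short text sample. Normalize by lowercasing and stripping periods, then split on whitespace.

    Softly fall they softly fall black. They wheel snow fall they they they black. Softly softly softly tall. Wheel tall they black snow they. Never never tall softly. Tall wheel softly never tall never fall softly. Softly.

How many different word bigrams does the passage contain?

27

37 tokens → 36 bigram windows in total.
Repeated bigrams (each contributes count−1 duplicates):
  softly softly: 3
  fall they: 2
  never tall: 2
  softly fall: 2
  softly tall: 2
  tall wheel: 2
  they black: 2
  they they: 2
9 duplicate windows → 36 − 9 = 27 distinct.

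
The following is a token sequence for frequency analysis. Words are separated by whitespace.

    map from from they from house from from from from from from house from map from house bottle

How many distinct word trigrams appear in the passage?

12

18 tokens → 16 trigram windows in total.
Repeated trigrams (each contributes count−1 duplicates):
  from from from: 4
  from house from: 2
4 duplicate windows → 16 − 4 = 12 distinct.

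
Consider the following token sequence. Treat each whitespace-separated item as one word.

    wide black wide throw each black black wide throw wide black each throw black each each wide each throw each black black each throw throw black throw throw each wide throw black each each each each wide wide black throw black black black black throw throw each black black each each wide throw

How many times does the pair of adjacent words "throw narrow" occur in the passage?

0

Scanning the 52 overlapping bigram windows for "throw narrow":
  (none found)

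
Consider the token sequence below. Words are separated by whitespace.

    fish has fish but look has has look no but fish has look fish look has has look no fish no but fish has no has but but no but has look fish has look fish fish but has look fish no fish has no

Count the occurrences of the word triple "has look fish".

4

Scanning the 43 overlapping trigram windows for "has look fish":
  position 12–14: has look fish
  position 31–33: has look fish
  position 34–36: has look fish
  position 39–41: has look fish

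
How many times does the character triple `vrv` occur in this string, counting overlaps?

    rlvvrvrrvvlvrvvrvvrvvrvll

5

Sliding a length-3 window over the 25 characters (23 positions):
  position 4–6: vrv
  position 12–14: vrv
  position 15–17: vrv
  position 18–20: vrv
  position 21–23: vrv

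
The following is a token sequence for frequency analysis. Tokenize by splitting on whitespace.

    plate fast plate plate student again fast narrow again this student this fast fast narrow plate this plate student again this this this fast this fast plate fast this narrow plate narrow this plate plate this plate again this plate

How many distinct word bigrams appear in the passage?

22

40 tokens → 39 bigram windows in total.
Repeated bigrams (each contributes count−1 duplicates):
  this plate: 4
  again this: 3
  this fast: 3
  fast narrow: 2
  fast plate: 2
  fast this: 2
  narrow plate: 2
  plate fast: 2
  … (5 more repeated)
17 duplicate windows → 39 − 17 = 22 distinct.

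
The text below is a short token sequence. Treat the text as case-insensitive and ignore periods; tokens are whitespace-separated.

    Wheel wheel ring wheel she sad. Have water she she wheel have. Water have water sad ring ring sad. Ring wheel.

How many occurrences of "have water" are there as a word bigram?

3

Scanning the 20 overlapping bigram windows for "have water":
  position 7–8: have water
  position 12–13: have water
  position 14–15: have water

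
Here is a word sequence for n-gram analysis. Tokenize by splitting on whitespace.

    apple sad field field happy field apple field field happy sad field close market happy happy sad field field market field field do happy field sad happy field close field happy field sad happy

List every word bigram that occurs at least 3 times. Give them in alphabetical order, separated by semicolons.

field field; field happy; happy field; sad field

Bigram counts meeting the condition (at least 3 times):
  field field: 4
  field happy: 3
  happy field: 4
  sad field: 3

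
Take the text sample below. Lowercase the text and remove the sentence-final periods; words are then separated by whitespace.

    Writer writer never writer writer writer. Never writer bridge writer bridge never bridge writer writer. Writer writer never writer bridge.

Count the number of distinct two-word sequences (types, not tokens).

7

20 tokens → 19 bigram windows in total.
Repeated bigrams (each contributes count−1 duplicates):
  writer writer: 6
  never writer: 3
  writer bridge: 3
  writer never: 3
  bridge writer: 2
12 duplicate windows → 19 − 12 = 7 distinct.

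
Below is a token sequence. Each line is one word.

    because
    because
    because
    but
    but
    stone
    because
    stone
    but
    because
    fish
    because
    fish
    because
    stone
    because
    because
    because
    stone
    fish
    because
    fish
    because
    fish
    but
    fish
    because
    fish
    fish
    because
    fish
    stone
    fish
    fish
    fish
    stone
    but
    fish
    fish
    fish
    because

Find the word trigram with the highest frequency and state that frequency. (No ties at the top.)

Trigram frequencies (highest first):
  fish because fish: 5
  because fish because: 3
  because because because: 2
  fish fish because: 2
  fish fish fish: 2
  because because but: 1
  … (24 more, each ≤ 1)

"fish because fish", 5 times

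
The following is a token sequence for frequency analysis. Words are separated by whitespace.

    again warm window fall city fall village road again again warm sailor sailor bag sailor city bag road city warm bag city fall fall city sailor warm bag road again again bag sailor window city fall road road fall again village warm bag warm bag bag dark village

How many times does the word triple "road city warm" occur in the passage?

1

Scanning the 46 overlapping trigram windows for "road city warm":
  position 18–20: road city warm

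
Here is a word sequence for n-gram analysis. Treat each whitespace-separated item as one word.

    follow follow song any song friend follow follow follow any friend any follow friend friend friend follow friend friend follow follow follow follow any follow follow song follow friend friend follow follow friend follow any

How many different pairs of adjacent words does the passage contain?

35 tokens → 34 bigram windows in total.
Repeated bigrams (each contributes count−1 duplicates):
  follow follow: 8
  friend follow: 5
  follow friend: 4
  friend friend: 4
  follow any: 3
  any follow: 2
  follow song: 2
21 duplicate windows → 34 − 21 = 13 distinct.

13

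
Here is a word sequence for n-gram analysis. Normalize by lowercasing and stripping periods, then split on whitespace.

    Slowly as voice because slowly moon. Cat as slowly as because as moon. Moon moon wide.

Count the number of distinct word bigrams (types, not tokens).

16 tokens → 15 bigram windows in total.
Repeated bigrams (each contributes count−1 duplicates):
  moon moon: 2
  slowly as: 2
2 duplicate windows → 15 − 2 = 13 distinct.

13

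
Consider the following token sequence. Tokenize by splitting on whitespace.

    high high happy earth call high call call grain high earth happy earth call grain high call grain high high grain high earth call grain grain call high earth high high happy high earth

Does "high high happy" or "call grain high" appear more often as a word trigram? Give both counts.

"call grain high" (3 vs 2)

"high high happy": 2 occurrences
"call grain high": 3 occurrences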